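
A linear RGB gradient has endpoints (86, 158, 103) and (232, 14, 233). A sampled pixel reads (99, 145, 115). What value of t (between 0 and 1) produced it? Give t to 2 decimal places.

0.09

Invert the lerp on the R channel (largest span, 146): t = (99 − 86) / (232 − 86) = 13/146 = 0.089041.
Check on G: (145 − 158)/(14 − 158) = 0.09028 ✓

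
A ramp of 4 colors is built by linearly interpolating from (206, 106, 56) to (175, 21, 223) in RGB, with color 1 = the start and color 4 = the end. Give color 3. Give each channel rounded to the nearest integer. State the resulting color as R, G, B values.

With 4 swatches and endpoints inclusive, swatch 3 sits at t = (3 − 1)/(4 − 1) = 2/3 ≈ 0.6667.
R = 206 + 0.6667 × (175 − 206) = 185.332 → 185
G = 106 + 0.6667 × (21 − 106) = 49.331 → 49
B = 56 + 0.6667 × (223 − 56) = 167.339 → 167

(185, 49, 167)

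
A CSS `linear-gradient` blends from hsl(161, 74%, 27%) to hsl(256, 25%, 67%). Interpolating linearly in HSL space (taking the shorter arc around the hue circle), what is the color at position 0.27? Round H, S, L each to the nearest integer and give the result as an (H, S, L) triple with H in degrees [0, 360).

(187, 61, 38)

Hue arc: Δh = 256 − 161 = 95° (|Δh| ≤ 180, already the shorter path).
H = 161 + 0.27 × (95) = 186.65 → 187°
S = 74 + 0.27 × (25 − 74) = 60.77 → 61%
L = 27 + 0.27 × (67 − 27) = 37.8 → 38%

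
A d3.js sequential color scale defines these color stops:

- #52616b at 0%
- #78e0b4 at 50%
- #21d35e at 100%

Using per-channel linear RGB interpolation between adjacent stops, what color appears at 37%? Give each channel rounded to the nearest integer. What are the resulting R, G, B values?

(110, 191, 161)

37% lies between the 0% and 50% stops, so the local fraction is t = (37 − 0)/(50 − 0) = 37/50 ≈ 0.74.
#52616b → (82, 97, 107); #78e0b4 → (120, 224, 180).
R = 82 + 0.74 × (120 − 82) = 110.12 → 110
G = 97 + 0.74 × (224 − 97) = 190.98 → 191
B = 107 + 0.74 × (180 − 107) = 161.02 → 161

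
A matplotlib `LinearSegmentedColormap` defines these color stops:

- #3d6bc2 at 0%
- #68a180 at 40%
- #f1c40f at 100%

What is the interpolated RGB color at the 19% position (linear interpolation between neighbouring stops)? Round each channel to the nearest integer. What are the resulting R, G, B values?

19% lies between the 0% and 40% stops, so the local fraction is t = (19 − 0)/(40 − 0) = 19/40 ≈ 0.475.
#3d6bc2 → (61, 107, 194); #68a180 → (104, 161, 128).
R = 61 + 0.475 × (104 − 61) = 81.425 → 81
G = 107 + 0.475 × (161 − 107) = 132.65 → 133
B = 194 + 0.475 × (128 − 194) = 162.65 → 163

(81, 133, 163)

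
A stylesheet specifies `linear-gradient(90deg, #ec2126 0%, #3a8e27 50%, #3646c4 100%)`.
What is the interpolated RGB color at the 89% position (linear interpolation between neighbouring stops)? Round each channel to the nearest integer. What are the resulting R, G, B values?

89% lies between the 50% and 100% stops, so the local fraction is t = (89 − 50)/(100 − 50) = 39/50 ≈ 0.78.
#3a8e27 → (58, 142, 39); #3646c4 → (54, 70, 196).
R = 58 + 0.78 × (54 − 58) = 54.88 → 55
G = 142 + 0.78 × (70 − 142) = 85.84 → 86
B = 39 + 0.78 × (196 − 39) = 161.46 → 161

(55, 86, 161)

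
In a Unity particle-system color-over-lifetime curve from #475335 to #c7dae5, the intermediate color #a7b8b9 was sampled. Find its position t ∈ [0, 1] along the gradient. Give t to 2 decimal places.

Invert the lerp on the B channel (largest span, 176): t = (185 − 53) / (229 − 53) = 132/176 = 0.75.
Check on R: (167 − 71)/(199 − 71) = 0.75 ✓

0.75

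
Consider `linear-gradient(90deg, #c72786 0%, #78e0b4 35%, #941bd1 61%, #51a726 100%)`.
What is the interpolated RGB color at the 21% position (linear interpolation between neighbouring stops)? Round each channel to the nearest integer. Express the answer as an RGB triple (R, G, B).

21% lies between the 0% and 35% stops, so the local fraction is t = (21 − 0)/(35 − 0) = 21/35 ≈ 0.6.
#c72786 → (199, 39, 134); #78e0b4 → (120, 224, 180).
R = 199 + 0.6 × (120 − 199) = 151.6 → 152
G = 39 + 0.6 × (224 − 39) = 150 → 150
B = 134 + 0.6 × (180 − 134) = 161.6 → 162

(152, 150, 162)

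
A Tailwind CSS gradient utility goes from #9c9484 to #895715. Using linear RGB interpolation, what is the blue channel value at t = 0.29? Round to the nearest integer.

100

B₁ = 132 (from #9c9484), B₂ = 21 (from #895715).
B = 132 + 0.29 × (21 − 132) = 99.81 → 100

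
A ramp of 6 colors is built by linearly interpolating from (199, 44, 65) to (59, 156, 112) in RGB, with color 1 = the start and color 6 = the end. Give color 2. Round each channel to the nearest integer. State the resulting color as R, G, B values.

With 6 swatches and endpoints inclusive, swatch 2 sits at t = (2 − 1)/(6 − 1) = 1/5 ≈ 0.2.
R = 199 + 0.2 × (59 − 199) = 171 → 171
G = 44 + 0.2 × (156 − 44) = 66.4 → 66
B = 65 + 0.2 × (112 − 65) = 74.4 → 74

(171, 66, 74)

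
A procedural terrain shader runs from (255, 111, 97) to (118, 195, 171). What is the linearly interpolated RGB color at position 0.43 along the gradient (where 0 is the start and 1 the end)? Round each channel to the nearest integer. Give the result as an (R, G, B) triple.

R = 255 + 0.43 × (118 − 255) = 255 + 0.43 × -137 = 196.09 → 196
G = 111 + 0.43 × (195 − 111) = 111 + 0.43 × 84 = 147.12 → 147
B = 97 + 0.43 × (171 − 97) = 97 + 0.43 × 74 = 128.82 → 129

(196, 147, 129)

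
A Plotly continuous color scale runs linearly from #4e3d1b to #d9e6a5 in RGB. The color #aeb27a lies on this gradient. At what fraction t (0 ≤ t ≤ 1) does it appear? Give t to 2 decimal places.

0.69

Invert the lerp on the G channel (largest span, 169): t = (178 − 61) / (230 − 61) = 117/169 = 0.69231.
Check on R: (174 − 78)/(217 − 78) = 0.6906 ✓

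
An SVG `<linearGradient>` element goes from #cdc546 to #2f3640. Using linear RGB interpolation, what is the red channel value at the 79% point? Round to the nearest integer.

R₁ = 205 (from #cdc546), R₂ = 47 (from #2f3640).
R = 205 + 0.79 × (47 − 205) = 80.18 → 80

80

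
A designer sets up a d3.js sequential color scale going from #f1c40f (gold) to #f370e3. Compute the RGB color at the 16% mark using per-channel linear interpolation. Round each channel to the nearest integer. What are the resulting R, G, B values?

#f1c40f → (241, 196, 15); #f370e3 → (243, 112, 227).
16% corresponds to t = 0.16.
R = 241 + 0.16 × (243 − 241) = 241 + 0.16 × 2 = 241.32 → 241
G = 196 + 0.16 × (112 − 196) = 196 + 0.16 × -84 = 182.56 → 183
B = 15 + 0.16 × (227 − 15) = 15 + 0.16 × 212 = 48.92 → 49

(241, 183, 49)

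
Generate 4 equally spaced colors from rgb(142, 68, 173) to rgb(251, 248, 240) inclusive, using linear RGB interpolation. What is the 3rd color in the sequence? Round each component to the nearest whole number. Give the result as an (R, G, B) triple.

(215, 188, 218)

With 4 swatches and endpoints inclusive, swatch 3 sits at t = (3 − 1)/(4 − 1) = 2/3 ≈ 0.6667.
R = 142 + 0.6667 × (251 − 142) = 214.67 → 215
G = 68 + 0.6667 × (248 − 68) = 188.006 → 188
B = 173 + 0.6667 × (240 − 173) = 217.669 → 218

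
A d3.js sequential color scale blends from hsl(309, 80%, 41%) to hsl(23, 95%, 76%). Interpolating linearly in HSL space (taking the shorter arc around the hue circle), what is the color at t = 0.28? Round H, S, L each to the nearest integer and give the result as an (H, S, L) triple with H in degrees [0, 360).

(330, 84, 51)

Hue: 23 − 309 = -286°, but |-286| > 180 so the shorter arc goes the other way: Δh = -286 + 360 = 74°.
H = 309 + 0.28 × (74) = 329.72 → 330°
S = 80 + 0.28 × (95 − 80) = 84.2 → 84%
L = 41 + 0.28 × (76 − 41) = 50.8 → 51%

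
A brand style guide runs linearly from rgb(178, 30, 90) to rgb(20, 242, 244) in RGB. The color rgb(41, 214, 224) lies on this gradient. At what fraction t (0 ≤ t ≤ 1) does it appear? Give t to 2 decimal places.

0.87

Invert the lerp on the G channel (largest span, 212): t = (214 − 30) / (242 − 30) = 184/212 = 0.86792.
Check on R: (41 − 178)/(20 − 178) = 0.8671 ✓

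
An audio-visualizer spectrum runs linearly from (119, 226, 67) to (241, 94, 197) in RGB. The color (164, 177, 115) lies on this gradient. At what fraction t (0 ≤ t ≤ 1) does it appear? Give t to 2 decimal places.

Invert the lerp on the G channel (largest span, 132): t = (177 − 226) / (94 − 226) = -49/-132 = 0.37121.
Check on R: (164 − 119)/(241 − 119) = 0.3689 ✓

0.37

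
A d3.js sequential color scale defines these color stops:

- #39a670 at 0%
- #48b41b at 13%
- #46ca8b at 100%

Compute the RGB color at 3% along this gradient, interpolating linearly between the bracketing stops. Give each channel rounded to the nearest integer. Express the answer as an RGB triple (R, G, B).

3% lies between the 0% and 13% stops, so the local fraction is t = (3 − 0)/(13 − 0) = 3/13 ≈ 0.2308.
#39a670 → (57, 166, 112); #48b41b → (72, 180, 27).
R = 57 + 0.2308 × (72 − 57) = 60.462 → 60
G = 166 + 0.2308 × (180 − 166) = 169.231 → 169
B = 112 + 0.2308 × (27 − 112) = 92.382 → 92

(60, 169, 92)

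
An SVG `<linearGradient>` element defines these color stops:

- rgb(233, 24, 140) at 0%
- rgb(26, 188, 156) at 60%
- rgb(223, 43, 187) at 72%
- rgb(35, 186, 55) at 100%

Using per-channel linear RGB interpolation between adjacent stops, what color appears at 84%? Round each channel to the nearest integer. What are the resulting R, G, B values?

(142, 104, 130)

84% lies between the 72% and 100% stops, so the local fraction is t = (84 − 72)/(100 − 72) = 12/28 ≈ 0.4286.
R = 223 + 0.4286 × (35 − 223) = 142.423 → 142
G = 43 + 0.4286 × (186 − 43) = 104.29 → 104
B = 187 + 0.4286 × (55 − 187) = 130.425 → 130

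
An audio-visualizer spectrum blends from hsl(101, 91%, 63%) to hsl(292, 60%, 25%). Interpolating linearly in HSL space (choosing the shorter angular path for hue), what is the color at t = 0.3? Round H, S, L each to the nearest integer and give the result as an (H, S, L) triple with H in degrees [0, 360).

Hue: 292 − 101 = 191°, but |191| > 180 so the shorter arc goes the other way: Δh = 191 − 360 = -169°.
H = 101 + 0.3 × (-169) = 50.3 → 50°
S = 91 + 0.3 × (60 − 91) = 81.7 → 82%
L = 63 + 0.3 × (25 − 63) = 51.6 → 52%

(50, 82, 52)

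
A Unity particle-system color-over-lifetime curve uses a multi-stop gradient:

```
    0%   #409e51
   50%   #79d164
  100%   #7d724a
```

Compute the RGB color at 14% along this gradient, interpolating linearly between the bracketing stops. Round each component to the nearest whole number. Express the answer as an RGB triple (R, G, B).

(80, 172, 86)

14% lies between the 0% and 50% stops, so the local fraction is t = (14 − 0)/(50 − 0) = 14/50 ≈ 0.28.
#409e51 → (64, 158, 81); #79d164 → (121, 209, 100).
R = 64 + 0.28 × (121 − 64) = 79.96 → 80
G = 158 + 0.28 × (209 − 158) = 172.28 → 172
B = 81 + 0.28 × (100 − 81) = 86.32 → 86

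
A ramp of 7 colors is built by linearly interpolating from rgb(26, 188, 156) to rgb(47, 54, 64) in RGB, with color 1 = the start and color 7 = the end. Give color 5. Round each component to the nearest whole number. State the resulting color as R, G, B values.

(40, 99, 95)

With 7 swatches and endpoints inclusive, swatch 5 sits at t = (5 − 1)/(7 − 1) = 4/6 ≈ 0.6667.
R = 26 + 0.6667 × (47 − 26) = 40.001 → 40
G = 188 + 0.6667 × (54 − 188) = 98.662 → 99
B = 156 + 0.6667 × (64 − 156) = 94.664 → 95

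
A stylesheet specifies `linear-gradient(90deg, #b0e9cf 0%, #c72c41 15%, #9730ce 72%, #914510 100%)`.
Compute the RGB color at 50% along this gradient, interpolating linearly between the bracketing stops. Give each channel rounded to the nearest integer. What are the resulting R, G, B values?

(170, 46, 152)

50% lies between the 15% and 72% stops, so the local fraction is t = (50 − 15)/(72 − 15) = 35/57 ≈ 0.614.
#c72c41 → (199, 44, 65); #9730ce → (151, 48, 206).
R = 199 + 0.614 × (151 − 199) = 169.528 → 170
G = 44 + 0.614 × (48 − 44) = 46.456 → 46
B = 65 + 0.614 × (206 − 65) = 151.574 → 152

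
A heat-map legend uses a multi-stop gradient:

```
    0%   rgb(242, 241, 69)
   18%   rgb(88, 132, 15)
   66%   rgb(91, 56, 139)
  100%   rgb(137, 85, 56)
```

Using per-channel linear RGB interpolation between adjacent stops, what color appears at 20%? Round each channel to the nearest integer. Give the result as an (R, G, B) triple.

20% lies between the 18% and 66% stops, so the local fraction is t = (20 − 18)/(66 − 18) = 2/48 ≈ 0.0417.
R = 88 + 0.0417 × (91 − 88) = 88.125 → 88
G = 132 + 0.0417 × (56 − 132) = 128.831 → 129
B = 15 + 0.0417 × (139 − 15) = 20.171 → 20

(88, 129, 20)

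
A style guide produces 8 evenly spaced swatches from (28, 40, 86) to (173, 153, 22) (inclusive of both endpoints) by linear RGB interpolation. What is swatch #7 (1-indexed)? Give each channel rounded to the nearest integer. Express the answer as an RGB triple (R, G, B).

With 8 swatches and endpoints inclusive, swatch 7 sits at t = (7 − 1)/(8 − 1) = 6/7 ≈ 0.8571.
R = 28 + 0.8571 × (173 − 28) = 152.279 → 152
G = 40 + 0.8571 × (153 − 40) = 136.852 → 137
B = 86 + 0.8571 × (22 − 86) = 31.146 → 31

(152, 137, 31)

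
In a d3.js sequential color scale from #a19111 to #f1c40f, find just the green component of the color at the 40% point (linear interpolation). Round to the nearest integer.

165

G₁ = 145 (from #a19111), G₂ = 196 (from #f1c40f).
G = 145 + 0.4 × (196 − 145) = 165.4 → 165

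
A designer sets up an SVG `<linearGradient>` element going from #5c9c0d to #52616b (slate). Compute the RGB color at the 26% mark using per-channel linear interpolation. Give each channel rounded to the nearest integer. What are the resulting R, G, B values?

#5c9c0d → (92, 156, 13); #52616b → (82, 97, 107).
26% corresponds to t = 0.26.
R = 92 + 0.26 × (82 − 92) = 92 + 0.26 × -10 = 89.4 → 89
G = 156 + 0.26 × (97 − 156) = 156 + 0.26 × -59 = 140.66 → 141
B = 13 + 0.26 × (107 − 13) = 13 + 0.26 × 94 = 37.44 → 37
So the blended color is (89, 141, 37), about #598d25.

(89, 141, 37)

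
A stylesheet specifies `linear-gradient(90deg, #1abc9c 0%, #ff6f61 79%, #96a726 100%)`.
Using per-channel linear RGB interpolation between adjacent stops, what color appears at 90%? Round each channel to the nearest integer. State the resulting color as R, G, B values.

(200, 140, 66)

90% lies between the 79% and 100% stops, so the local fraction is t = (90 − 79)/(100 − 79) = 11/21 ≈ 0.5238.
#ff6f61 → (255, 111, 97); #96a726 → (150, 167, 38).
R = 255 + 0.5238 × (150 − 255) = 200.001 → 200
G = 111 + 0.5238 × (167 − 111) = 140.333 → 140
B = 97 + 0.5238 × (38 − 97) = 66.096 → 66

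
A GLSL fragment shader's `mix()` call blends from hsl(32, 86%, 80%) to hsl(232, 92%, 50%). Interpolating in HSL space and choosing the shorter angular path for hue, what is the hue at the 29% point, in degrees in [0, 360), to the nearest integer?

346

Hue: 232 − 32 = 200°, but |200| > 180 so the shorter arc goes the other way: Δh = 200 − 360 = -160°.
H = 32 + 0.29 × (-160) = -14.4 → -14 → -14 mod 360 = 346°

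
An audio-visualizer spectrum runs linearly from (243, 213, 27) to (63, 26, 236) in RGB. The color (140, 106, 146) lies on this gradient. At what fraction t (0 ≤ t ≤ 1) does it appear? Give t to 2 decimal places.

0.57

Invert the lerp on the B channel (largest span, 209): t = (146 − 27) / (236 − 27) = 119/209 = 0.56938.
Check on R: (140 − 243)/(63 − 243) = 0.5722 ✓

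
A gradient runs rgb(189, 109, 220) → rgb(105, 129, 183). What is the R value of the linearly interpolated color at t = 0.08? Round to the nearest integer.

R = 189 + 0.08 × (105 − 189) = 182.28 → 182

182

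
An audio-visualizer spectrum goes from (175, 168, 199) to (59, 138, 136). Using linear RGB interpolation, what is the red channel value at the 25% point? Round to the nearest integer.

R = 175 + 0.25 × (59 − 175) = 146 → 146

146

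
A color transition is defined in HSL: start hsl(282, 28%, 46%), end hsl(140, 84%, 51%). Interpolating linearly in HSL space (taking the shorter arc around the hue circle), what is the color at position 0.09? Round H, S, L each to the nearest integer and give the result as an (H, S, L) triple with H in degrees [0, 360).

(269, 33, 46)

Hue arc: Δh = 140 − 282 = -142° (|Δh| ≤ 180, already the shorter path).
H = 282 + 0.09 × (-142) = 269.22 → 269°
S = 28 + 0.09 × (84 − 28) = 33.04 → 33%
L = 46 + 0.09 × (51 − 46) = 46.45 → 46%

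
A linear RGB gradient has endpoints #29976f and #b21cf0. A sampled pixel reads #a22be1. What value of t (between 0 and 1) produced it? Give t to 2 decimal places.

Invert the lerp on the R channel (largest span, 137): t = (162 − 41) / (178 − 41) = 121/137 = 0.88321.
Check on G: (43 − 151)/(28 − 151) = 0.878 ✓

0.88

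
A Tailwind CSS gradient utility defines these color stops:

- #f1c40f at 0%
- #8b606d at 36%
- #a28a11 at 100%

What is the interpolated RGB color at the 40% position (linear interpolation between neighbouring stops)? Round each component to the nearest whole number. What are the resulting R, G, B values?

40% lies between the 36% and 100% stops, so the local fraction is t = (40 − 36)/(100 − 36) = 4/64 ≈ 0.0625.
#8b606d → (139, 96, 109); #a28a11 → (162, 138, 17).
R = 139 + 0.0625 × (162 − 139) = 140.438 → 140
G = 96 + 0.0625 × (138 − 96) = 98.625 → 99
B = 109 + 0.0625 × (17 − 109) = 103.25 → 103

(140, 99, 103)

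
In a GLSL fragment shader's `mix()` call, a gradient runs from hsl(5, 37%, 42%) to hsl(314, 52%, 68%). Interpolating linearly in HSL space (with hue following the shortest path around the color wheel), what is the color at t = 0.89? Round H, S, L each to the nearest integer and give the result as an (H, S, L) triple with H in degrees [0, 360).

Hue: 314 − 5 = 309°, but |309| > 180 so the shorter arc goes the other way: Δh = 309 − 360 = -51°.
H = 5 + 0.89 × (-51) = -40.39 → -40 → -40 mod 360 = 320°
S = 37 + 0.89 × (52 − 37) = 50.35 → 50%
L = 42 + 0.89 × (68 − 42) = 65.14 → 65%

(320, 50, 65)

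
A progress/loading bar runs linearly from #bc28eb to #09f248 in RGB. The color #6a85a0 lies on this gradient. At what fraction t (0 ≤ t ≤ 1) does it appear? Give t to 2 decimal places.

Invert the lerp on the G channel (largest span, 202): t = (133 − 40) / (242 − 40) = 93/202 = 0.4604.
Check on R: (106 − 188)/(9 − 188) = 0.4581 ✓

0.46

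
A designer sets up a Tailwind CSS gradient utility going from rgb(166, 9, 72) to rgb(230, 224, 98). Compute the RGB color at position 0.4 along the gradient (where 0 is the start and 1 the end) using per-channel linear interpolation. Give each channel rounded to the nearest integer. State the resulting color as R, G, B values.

R = 166 + 0.4 × (230 − 166) = 166 + 0.4 × 64 = 191.6 → 192
G = 9 + 0.4 × (224 − 9) = 9 + 0.4 × 215 = 95 → 95
B = 72 + 0.4 × (98 − 72) = 72 + 0.4 × 26 = 82.4 → 82

(192, 95, 82)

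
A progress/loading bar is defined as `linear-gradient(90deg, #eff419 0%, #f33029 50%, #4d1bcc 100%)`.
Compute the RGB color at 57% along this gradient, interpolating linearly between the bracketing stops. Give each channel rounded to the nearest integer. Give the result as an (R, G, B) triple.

(220, 45, 64)

57% lies between the 50% and 100% stops, so the local fraction is t = (57 − 50)/(100 − 50) = 7/50 ≈ 0.14.
#f33029 → (243, 48, 41); #4d1bcc → (77, 27, 204).
R = 243 + 0.14 × (77 − 243) = 219.76 → 220
G = 48 + 0.14 × (27 − 48) = 45.06 → 45
B = 41 + 0.14 × (204 − 41) = 63.82 → 64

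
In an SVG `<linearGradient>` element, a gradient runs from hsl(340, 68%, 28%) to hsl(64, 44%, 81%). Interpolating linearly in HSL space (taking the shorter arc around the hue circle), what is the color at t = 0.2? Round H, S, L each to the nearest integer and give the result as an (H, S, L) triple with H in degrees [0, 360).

(357, 63, 39)

Hue: 64 − 340 = -276°, but |-276| > 180 so the shorter arc goes the other way: Δh = -276 + 360 = 84°.
H = 340 + 0.2 × (84) = 356.8 → 357°
S = 68 + 0.2 × (44 − 68) = 63.2 → 63%
L = 28 + 0.2 × (81 − 28) = 38.6 → 39%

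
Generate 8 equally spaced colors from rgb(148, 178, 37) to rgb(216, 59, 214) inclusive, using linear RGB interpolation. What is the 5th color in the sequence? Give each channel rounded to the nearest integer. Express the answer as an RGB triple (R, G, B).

With 8 swatches and endpoints inclusive, swatch 5 sits at t = (5 − 1)/(8 − 1) = 4/7 ≈ 0.5714.
R = 148 + 0.5714 × (216 − 148) = 186.855 → 187
G = 178 + 0.5714 × (59 − 178) = 110.003 → 110
B = 37 + 0.5714 × (214 − 37) = 138.138 → 138

(187, 110, 138)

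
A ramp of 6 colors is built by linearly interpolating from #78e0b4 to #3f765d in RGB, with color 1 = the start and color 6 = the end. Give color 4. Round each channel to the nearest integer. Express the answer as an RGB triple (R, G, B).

(86, 160, 128)

With 6 swatches and endpoints inclusive, swatch 4 sits at t = (4 − 1)/(6 − 1) = 3/5 ≈ 0.6.
#78e0b4 → (120, 224, 180); #3f765d → (63, 118, 93).
R = 120 + 0.6 × (63 − 120) = 85.8 → 86
G = 224 + 0.6 × (118 − 224) = 160.4 → 160
B = 180 + 0.6 × (93 − 180) = 127.8 → 128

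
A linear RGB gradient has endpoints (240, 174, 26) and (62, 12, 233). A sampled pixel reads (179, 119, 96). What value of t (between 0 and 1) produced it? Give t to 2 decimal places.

Invert the lerp on the B channel (largest span, 207): t = (96 − 26) / (233 − 26) = 70/207 = 0.33816.
Check on R: (179 − 240)/(62 − 240) = 0.3427 ✓

0.34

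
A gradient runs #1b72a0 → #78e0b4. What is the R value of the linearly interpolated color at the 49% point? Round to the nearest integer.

R₁ = 27 (from #1b72a0), R₂ = 120 (from #78e0b4).
R = 27 + 0.49 × (120 − 27) = 72.57 → 73

73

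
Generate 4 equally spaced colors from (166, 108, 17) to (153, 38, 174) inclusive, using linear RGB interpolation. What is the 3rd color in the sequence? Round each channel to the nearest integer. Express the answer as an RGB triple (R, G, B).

With 4 swatches and endpoints inclusive, swatch 3 sits at t = (3 − 1)/(4 − 1) = 2/3 ≈ 0.6667.
R = 166 + 0.6667 × (153 − 166) = 157.333 → 157
G = 108 + 0.6667 × (38 − 108) = 61.331 → 61
B = 17 + 0.6667 × (174 − 17) = 121.672 → 122

(157, 61, 122)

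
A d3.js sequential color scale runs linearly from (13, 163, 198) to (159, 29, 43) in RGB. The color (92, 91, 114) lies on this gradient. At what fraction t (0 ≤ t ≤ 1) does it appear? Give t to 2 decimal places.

0.54

Invert the lerp on the B channel (largest span, 155): t = (114 − 198) / (43 − 198) = -84/-155 = 0.54194.
Check on R: (92 − 13)/(159 − 13) = 0.5411 ✓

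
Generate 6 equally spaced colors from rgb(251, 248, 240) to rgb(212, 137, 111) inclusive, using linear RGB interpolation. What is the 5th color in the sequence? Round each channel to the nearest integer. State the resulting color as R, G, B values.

(220, 159, 137)

With 6 swatches and endpoints inclusive, swatch 5 sits at t = (5 − 1)/(6 − 1) = 4/5 ≈ 0.8.
R = 251 + 0.8 × (212 − 251) = 219.8 → 220
G = 248 + 0.8 × (137 − 248) = 159.2 → 159
B = 240 + 0.8 × (111 − 240) = 136.8 → 137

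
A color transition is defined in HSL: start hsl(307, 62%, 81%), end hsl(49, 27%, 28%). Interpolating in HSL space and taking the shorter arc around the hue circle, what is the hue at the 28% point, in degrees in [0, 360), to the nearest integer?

Hue: 49 − 307 = -258°, but |-258| > 180 so the shorter arc goes the other way: Δh = -258 + 360 = 102°.
H = 307 + 0.28 × (102) = 335.56 → 336°

336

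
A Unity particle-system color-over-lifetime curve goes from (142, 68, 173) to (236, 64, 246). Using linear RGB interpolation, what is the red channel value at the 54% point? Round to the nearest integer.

193

R = 142 + 0.54 × (236 − 142) = 192.76 → 193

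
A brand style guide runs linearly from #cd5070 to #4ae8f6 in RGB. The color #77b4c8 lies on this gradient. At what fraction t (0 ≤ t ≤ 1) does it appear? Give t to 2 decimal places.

0.66

Invert the lerp on the G channel (largest span, 152): t = (180 − 80) / (232 − 80) = 100/152 = 0.65789.
Check on R: (119 − 205)/(74 − 205) = 0.6565 ✓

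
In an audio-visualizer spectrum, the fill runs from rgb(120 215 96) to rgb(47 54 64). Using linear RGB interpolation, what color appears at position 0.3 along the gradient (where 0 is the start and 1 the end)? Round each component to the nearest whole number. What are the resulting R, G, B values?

R = 120 + 0.3 × (47 − 120) = 120 + 0.3 × -73 = 98.1 → 98
G = 215 + 0.3 × (54 − 215) = 215 + 0.3 × -161 = 166.7 → 167
B = 96 + 0.3 × (64 − 96) = 96 + 0.3 × -32 = 86.4 → 86

(98, 167, 86)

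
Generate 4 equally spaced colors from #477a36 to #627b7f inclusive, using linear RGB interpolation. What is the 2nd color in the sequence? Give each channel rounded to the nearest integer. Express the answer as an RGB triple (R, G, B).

(80, 122, 78)

With 4 swatches and endpoints inclusive, swatch 2 sits at t = (2 − 1)/(4 − 1) = 1/3 ≈ 0.3333.
#477a36 → (71, 122, 54); #627b7f → (98, 123, 127).
R = 71 + 0.3333 × (98 − 71) = 79.999 → 80
G = 122 + 0.3333 × (123 − 122) = 122.333 → 122
B = 54 + 0.3333 × (127 − 54) = 78.331 → 78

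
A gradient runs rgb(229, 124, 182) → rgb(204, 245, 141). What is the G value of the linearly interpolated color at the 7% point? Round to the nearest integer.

G = 124 + 0.07 × (245 − 124) = 132.47 → 132

132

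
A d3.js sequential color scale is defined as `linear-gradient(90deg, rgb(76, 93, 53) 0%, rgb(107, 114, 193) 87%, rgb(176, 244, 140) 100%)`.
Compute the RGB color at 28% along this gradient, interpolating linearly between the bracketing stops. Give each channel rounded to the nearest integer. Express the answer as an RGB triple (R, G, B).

28% lies between the 0% and 87% stops, so the local fraction is t = (28 − 0)/(87 − 0) = 28/87 ≈ 0.3218.
R = 76 + 0.3218 × (107 − 76) = 85.976 → 86
G = 93 + 0.3218 × (114 − 93) = 99.758 → 100
B = 53 + 0.3218 × (193 − 53) = 98.052 → 98

(86, 100, 98)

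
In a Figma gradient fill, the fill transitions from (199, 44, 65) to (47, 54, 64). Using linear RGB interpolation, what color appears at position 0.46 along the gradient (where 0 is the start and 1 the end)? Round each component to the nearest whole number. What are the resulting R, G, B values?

(129, 49, 65)

R = 199 + 0.46 × (47 − 199) = 199 + 0.46 × -152 = 129.08 → 129
G = 44 + 0.46 × (54 − 44) = 44 + 0.46 × 10 = 48.6 → 49
B = 65 + 0.46 × (64 − 65) = 65 + 0.46 × -1 = 64.54 → 65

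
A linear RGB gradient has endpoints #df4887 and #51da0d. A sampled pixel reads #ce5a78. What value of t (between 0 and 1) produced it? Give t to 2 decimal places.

Invert the lerp on the G channel (largest span, 146): t = (90 − 72) / (218 − 72) = 18/146 = 0.12329.
Check on R: (206 − 223)/(81 − 223) = 0.1197 ✓

0.12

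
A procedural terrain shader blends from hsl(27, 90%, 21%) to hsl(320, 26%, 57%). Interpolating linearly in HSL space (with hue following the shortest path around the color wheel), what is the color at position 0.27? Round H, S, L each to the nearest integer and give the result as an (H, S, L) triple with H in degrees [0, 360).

(9, 73, 31)

Hue: 320 − 27 = 293°, but |293| > 180 so the shorter arc goes the other way: Δh = 293 − 360 = -67°.
H = 27 + 0.27 × (-67) = 8.91 → 9°
S = 90 + 0.27 × (26 − 90) = 72.72 → 73%
L = 21 + 0.27 × (57 − 21) = 30.72 → 31%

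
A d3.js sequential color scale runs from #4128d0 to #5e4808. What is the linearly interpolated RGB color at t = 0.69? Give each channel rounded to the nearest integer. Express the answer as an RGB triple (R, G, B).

#4128d0 → (65, 40, 208); #5e4808 → (94, 72, 8).
R = 65 + 0.69 × (94 − 65) = 65 + 0.69 × 29 = 85.01 → 85
G = 40 + 0.69 × (72 − 40) = 40 + 0.69 × 32 = 62.08 → 62
B = 208 + 0.69 × (8 − 208) = 208 + 0.69 × -200 = 70 → 70

(85, 62, 70)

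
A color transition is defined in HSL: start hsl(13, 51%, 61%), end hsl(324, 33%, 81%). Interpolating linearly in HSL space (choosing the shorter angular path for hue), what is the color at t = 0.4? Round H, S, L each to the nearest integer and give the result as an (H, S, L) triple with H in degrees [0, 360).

(353, 44, 69)

Hue: 324 − 13 = 311°, but |311| > 180 so the shorter arc goes the other way: Δh = 311 − 360 = -49°.
H = 13 + 0.4 × (-49) = -6.6 → -7 → -7 mod 360 = 353°
S = 51 + 0.4 × (33 − 51) = 43.8 → 44%
L = 61 + 0.4 × (81 − 61) = 69 → 69%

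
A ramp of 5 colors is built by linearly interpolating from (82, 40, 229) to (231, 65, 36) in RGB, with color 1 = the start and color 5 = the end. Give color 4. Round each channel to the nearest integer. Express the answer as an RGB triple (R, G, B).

With 5 swatches and endpoints inclusive, swatch 4 sits at t = (4 − 1)/(5 − 1) = 3/4 ≈ 0.75.
R = 82 + 0.75 × (231 − 82) = 193.75 → 194
G = 40 + 0.75 × (65 − 40) = 58.75 → 59
B = 229 + 0.75 × (36 − 229) = 84.25 → 84

(194, 59, 84)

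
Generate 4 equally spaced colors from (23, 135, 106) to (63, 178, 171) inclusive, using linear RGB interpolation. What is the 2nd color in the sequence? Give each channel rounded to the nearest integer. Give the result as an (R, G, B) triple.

With 4 swatches and endpoints inclusive, swatch 2 sits at t = (2 − 1)/(4 − 1) = 1/3 ≈ 0.3333.
R = 23 + 0.3333 × (63 − 23) = 36.332 → 36
G = 135 + 0.3333 × (178 − 135) = 149.332 → 149
B = 106 + 0.3333 × (171 − 106) = 127.665 → 128

(36, 149, 128)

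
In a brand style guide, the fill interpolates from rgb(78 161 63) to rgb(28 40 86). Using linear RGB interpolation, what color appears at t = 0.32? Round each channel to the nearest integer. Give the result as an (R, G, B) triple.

R = 78 + 0.32 × (28 − 78) = 78 + 0.32 × -50 = 62 → 62
G = 161 + 0.32 × (40 − 161) = 161 + 0.32 × -121 = 122.28 → 122
B = 63 + 0.32 × (86 − 63) = 63 + 0.32 × 23 = 70.36 → 70
So the blended color is (62, 122, 70), about #3e7a46.

(62, 122, 70)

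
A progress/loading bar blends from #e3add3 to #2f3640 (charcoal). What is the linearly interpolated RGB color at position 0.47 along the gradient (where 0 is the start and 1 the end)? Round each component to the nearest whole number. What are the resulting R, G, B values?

#e3add3 → (227, 173, 211); #2f3640 → (47, 54, 64).
R = 227 + 0.47 × (47 − 227) = 227 + 0.47 × -180 = 142.4 → 142
G = 173 + 0.47 × (54 − 173) = 173 + 0.47 × -119 = 117.07 → 117
B = 211 + 0.47 × (64 − 211) = 211 + 0.47 × -147 = 141.91 → 142
So the blended color is (142, 117, 142), about #8e758e.

(142, 117, 142)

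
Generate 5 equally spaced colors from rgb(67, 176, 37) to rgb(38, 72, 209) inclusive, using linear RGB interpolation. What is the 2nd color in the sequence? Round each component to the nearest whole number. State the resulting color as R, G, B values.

With 5 swatches and endpoints inclusive, swatch 2 sits at t = (2 − 1)/(5 − 1) = 1/4 ≈ 0.25.
R = 67 + 0.25 × (38 − 67) = 59.75 → 60
G = 176 + 0.25 × (72 − 176) = 150 → 150
B = 37 + 0.25 × (209 − 37) = 80 → 80

(60, 150, 80)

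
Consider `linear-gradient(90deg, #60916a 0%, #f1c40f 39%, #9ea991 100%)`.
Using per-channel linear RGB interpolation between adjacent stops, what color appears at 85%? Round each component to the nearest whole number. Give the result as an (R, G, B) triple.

(178, 176, 113)

85% lies between the 39% and 100% stops, so the local fraction is t = (85 − 39)/(100 − 39) = 46/61 ≈ 0.7541.
#f1c40f → (241, 196, 15); #9ea991 → (158, 169, 145).
R = 241 + 0.7541 × (158 − 241) = 178.41 → 178
G = 196 + 0.7541 × (169 − 196) = 175.639 → 176
B = 15 + 0.7541 × (145 − 15) = 113.033 → 113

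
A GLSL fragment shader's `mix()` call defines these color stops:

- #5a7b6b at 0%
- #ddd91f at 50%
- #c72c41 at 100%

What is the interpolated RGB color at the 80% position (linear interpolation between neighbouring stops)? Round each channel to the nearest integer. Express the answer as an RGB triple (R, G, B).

80% lies between the 50% and 100% stops, so the local fraction is t = (80 − 50)/(100 − 50) = 30/50 ≈ 0.6.
#ddd91f → (221, 217, 31); #c72c41 → (199, 44, 65).
R = 221 + 0.6 × (199 − 221) = 207.8 → 208
G = 217 + 0.6 × (44 − 217) = 113.2 → 113
B = 31 + 0.6 × (65 − 31) = 51.4 → 51

(208, 113, 51)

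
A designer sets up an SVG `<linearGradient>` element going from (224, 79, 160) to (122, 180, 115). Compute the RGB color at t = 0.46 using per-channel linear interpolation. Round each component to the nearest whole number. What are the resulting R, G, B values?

R = 224 + 0.46 × (122 − 224) = 224 + 0.46 × -102 = 177.08 → 177
G = 79 + 0.46 × (180 − 79) = 79 + 0.46 × 101 = 125.46 → 125
B = 160 + 0.46 × (115 − 160) = 160 + 0.46 × -45 = 139.3 → 139

(177, 125, 139)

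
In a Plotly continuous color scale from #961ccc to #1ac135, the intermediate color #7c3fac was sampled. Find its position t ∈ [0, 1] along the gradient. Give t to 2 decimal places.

Invert the lerp on the G channel (largest span, 165): t = (63 − 28) / (193 − 28) = 35/165 = 0.21212.
Check on R: (124 − 150)/(26 − 150) = 0.2097 ✓

0.21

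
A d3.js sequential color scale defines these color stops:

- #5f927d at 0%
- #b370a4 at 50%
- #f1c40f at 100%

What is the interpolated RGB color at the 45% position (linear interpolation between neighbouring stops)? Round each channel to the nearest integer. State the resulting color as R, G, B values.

45% lies between the 0% and 50% stops, so the local fraction is t = (45 − 0)/(50 − 0) = 45/50 ≈ 0.9.
#5f927d → (95, 146, 125); #b370a4 → (179, 112, 164).
R = 95 + 0.9 × (179 − 95) = 170.6 → 171
G = 146 + 0.9 × (112 − 146) = 115.4 → 115
B = 125 + 0.9 × (164 − 125) = 160.1 → 160

(171, 115, 160)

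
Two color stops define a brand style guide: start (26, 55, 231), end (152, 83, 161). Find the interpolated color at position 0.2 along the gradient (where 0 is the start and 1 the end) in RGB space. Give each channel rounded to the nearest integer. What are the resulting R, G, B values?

R = 26 + 0.2 × (152 − 26) = 26 + 0.2 × 126 = 51.2 → 51
G = 55 + 0.2 × (83 − 55) = 55 + 0.2 × 28 = 60.6 → 61
B = 231 + 0.2 × (161 − 231) = 231 + 0.2 × -70 = 217 → 217

(51, 61, 217)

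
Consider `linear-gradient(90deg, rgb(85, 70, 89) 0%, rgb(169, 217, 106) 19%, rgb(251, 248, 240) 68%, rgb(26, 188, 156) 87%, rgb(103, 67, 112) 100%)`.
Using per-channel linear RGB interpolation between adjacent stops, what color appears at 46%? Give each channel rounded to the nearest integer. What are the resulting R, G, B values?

46% lies between the 19% and 68% stops, so the local fraction is t = (46 − 19)/(68 − 19) = 27/49 ≈ 0.551.
R = 169 + 0.551 × (251 − 169) = 214.182 → 214
G = 217 + 0.551 × (248 − 217) = 234.081 → 234
B = 106 + 0.551 × (240 − 106) = 179.834 → 180

(214, 234, 180)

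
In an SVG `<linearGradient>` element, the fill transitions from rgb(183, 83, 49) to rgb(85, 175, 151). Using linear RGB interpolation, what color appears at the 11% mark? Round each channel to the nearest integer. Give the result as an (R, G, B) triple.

11% corresponds to t = 0.11.
R = 183 + 0.11 × (85 − 183) = 183 + 0.11 × -98 = 172.22 → 172
G = 83 + 0.11 × (175 − 83) = 83 + 0.11 × 92 = 93.12 → 93
B = 49 + 0.11 × (151 − 49) = 49 + 0.11 × 102 = 60.22 → 60

(172, 93, 60)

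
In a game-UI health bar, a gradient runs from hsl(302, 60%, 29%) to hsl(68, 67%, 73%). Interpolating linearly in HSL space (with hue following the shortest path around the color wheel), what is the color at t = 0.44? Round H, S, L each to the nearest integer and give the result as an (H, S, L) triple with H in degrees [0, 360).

(357, 63, 48)

Hue: 68 − 302 = -234°, but |-234| > 180 so the shorter arc goes the other way: Δh = -234 + 360 = 126°.
H = 302 + 0.44 × (126) = 357.44 → 357°
S = 60 + 0.44 × (67 − 60) = 63.08 → 63%
L = 29 + 0.44 × (73 − 29) = 48.36 → 48%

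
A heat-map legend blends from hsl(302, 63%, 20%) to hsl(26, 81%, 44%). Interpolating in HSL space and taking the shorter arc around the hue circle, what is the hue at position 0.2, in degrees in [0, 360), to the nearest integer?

319

Hue: 26 − 302 = -276°, but |-276| > 180 so the shorter arc goes the other way: Δh = -276 + 360 = 84°.
H = 302 + 0.2 × (84) = 318.8 → 319°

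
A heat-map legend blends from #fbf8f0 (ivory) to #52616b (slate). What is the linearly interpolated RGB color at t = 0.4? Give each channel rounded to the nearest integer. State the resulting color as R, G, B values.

(183, 188, 187)

#fbf8f0 → (251, 248, 240); #52616b → (82, 97, 107).
R = 251 + 0.4 × (82 − 251) = 251 + 0.4 × -169 = 183.4 → 183
G = 248 + 0.4 × (97 − 248) = 248 + 0.4 × -151 = 187.6 → 188
B = 240 + 0.4 × (107 − 240) = 240 + 0.4 × -133 = 186.8 → 187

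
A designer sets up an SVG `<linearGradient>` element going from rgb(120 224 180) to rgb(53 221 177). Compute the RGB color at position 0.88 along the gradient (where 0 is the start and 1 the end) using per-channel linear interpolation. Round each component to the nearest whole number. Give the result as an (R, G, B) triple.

(61, 221, 177)

R = 120 + 0.88 × (53 − 120) = 120 + 0.88 × -67 = 61.04 → 61
G = 224 + 0.88 × (221 − 224) = 224 + 0.88 × -3 = 221.36 → 221
B = 180 + 0.88 × (177 − 180) = 180 + 0.88 × -3 = 177.36 → 177
So the blended color is (61, 221, 177), about #3dddb1.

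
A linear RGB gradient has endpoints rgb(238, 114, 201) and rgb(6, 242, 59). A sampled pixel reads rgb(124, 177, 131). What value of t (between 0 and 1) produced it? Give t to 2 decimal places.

Invert the lerp on the R channel (largest span, 232): t = (124 − 238) / (6 − 238) = -114/-232 = 0.49138.
Check on G: (177 − 114)/(242 − 114) = 0.4922 ✓

0.49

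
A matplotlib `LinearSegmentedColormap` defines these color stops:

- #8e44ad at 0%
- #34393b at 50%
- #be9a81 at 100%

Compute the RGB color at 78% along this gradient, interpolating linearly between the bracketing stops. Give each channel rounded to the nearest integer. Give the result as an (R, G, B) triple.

78% lies between the 50% and 100% stops, so the local fraction is t = (78 − 50)/(100 − 50) = 28/50 ≈ 0.56.
#34393b → (52, 57, 59); #be9a81 → (190, 154, 129).
R = 52 + 0.56 × (190 − 52) = 129.28 → 129
G = 57 + 0.56 × (154 − 57) = 111.32 → 111
B = 59 + 0.56 × (129 − 59) = 98.2 → 98

(129, 111, 98)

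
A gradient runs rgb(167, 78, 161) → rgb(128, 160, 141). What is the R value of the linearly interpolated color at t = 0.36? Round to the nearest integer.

R = 167 + 0.36 × (128 − 167) = 152.96 → 153

153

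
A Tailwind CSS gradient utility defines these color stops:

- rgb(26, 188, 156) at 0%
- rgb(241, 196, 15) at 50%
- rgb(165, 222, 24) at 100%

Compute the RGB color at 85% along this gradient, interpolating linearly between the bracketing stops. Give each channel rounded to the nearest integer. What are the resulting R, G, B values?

85% lies between the 50% and 100% stops, so the local fraction is t = (85 − 50)/(100 − 50) = 35/50 ≈ 0.7.
R = 241 + 0.7 × (165 − 241) = 187.8 → 188
G = 196 + 0.7 × (222 − 196) = 214.2 → 214
B = 15 + 0.7 × (24 − 15) = 21.3 → 21

(188, 214, 21)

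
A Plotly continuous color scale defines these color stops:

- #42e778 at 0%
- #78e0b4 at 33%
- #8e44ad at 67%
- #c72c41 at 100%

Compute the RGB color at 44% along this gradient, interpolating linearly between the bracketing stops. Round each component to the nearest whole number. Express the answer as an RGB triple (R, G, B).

(127, 174, 178)

44% lies between the 33% and 67% stops, so the local fraction is t = (44 − 33)/(67 − 33) = 11/34 ≈ 0.3235.
#78e0b4 → (120, 224, 180); #8e44ad → (142, 68, 173).
R = 120 + 0.3235 × (142 − 120) = 127.117 → 127
G = 224 + 0.3235 × (68 − 224) = 173.534 → 174
B = 180 + 0.3235 × (173 − 180) = 177.736 → 178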